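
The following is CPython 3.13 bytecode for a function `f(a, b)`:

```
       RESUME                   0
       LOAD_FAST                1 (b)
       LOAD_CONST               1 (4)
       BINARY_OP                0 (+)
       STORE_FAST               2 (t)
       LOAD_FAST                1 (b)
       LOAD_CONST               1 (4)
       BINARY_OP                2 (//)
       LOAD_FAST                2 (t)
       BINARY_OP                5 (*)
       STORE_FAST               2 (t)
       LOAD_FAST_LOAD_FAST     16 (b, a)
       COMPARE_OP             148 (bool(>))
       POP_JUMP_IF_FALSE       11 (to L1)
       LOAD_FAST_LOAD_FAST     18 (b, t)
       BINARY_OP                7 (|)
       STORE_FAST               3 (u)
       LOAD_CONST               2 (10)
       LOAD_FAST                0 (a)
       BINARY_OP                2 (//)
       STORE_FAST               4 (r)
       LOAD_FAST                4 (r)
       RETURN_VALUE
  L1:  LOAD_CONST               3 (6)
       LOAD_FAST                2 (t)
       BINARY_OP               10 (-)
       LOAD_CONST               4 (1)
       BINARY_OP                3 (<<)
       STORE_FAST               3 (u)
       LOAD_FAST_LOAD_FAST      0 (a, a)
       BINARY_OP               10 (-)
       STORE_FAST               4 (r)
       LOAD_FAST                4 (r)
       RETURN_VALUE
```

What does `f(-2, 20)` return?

LOAD_FAST b → push 20. Stack: [20]
LOAD_CONST → push 4. Stack: [20, 4]
BINARY_OP + → 20 + 4 = 24. Stack: [24]
STORE_FAST t → t=24. Stack: []
LOAD_FAST b → push 20. Stack: [20]
LOAD_CONST → push 4. Stack: [20, 4]
BINARY_OP // → 20 // 4 = 5. Stack: [5]
LOAD_FAST t → push 24. Stack: [5, 24]
BINARY_OP * → 5 * 24 = 120. Stack: [120]
STORE_FAST t → t=120. Stack: []
LOAD_FAST_LOAD_FAST b,a → push 20,-2. Stack: [20, -2]
COMPARE_OP bool(>) → 20 vs -2 = True. Stack: [True]
POP_JUMP_IF_FALSE → pop True; no jump. Stack: []
LOAD_FAST_LOAD_FAST b,t → push 20,120. Stack: [20, 120]
BINARY_OP | → 20 | 120 = 124. Stack: [124]
STORE_FAST u → u=124. Stack: []
LOAD_CONST → push 10. Stack: [10]
LOAD_FAST a → push -2. Stack: [10, -2]
BINARY_OP // → 10 // -2 = -5. Stack: [-5]
STORE_FAST r → r=-5. Stack: []
LOAD_FAST r → push -5. Stack: [-5]
RETURN_VALUE → return -5.

-5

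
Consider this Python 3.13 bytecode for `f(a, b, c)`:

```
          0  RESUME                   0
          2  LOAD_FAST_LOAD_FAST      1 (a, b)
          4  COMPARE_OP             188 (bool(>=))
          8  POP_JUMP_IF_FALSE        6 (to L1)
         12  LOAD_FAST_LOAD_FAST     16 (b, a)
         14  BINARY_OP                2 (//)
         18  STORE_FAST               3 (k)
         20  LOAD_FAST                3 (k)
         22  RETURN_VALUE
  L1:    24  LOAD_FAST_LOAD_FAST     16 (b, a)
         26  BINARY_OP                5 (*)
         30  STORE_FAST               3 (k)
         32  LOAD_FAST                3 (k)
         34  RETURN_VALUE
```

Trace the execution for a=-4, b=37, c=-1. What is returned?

-148

LOAD_FAST_LOAD_FAST a,b → push -4,37. Stack: [-4, 37]
COMPARE_OP bool(>=) → -4 vs 37 = False. Stack: [False]
POP_JUMP_IF_FALSE → pop False; jump. Stack: []
LOAD_FAST_LOAD_FAST b,a → push 37,-4. Stack: [37, -4]
BINARY_OP * → 37 * -4 = -148. Stack: [-148]
STORE_FAST k → k=-148. Stack: []
LOAD_FAST k → push -148. Stack: [-148]
RETURN_VALUE → return -148.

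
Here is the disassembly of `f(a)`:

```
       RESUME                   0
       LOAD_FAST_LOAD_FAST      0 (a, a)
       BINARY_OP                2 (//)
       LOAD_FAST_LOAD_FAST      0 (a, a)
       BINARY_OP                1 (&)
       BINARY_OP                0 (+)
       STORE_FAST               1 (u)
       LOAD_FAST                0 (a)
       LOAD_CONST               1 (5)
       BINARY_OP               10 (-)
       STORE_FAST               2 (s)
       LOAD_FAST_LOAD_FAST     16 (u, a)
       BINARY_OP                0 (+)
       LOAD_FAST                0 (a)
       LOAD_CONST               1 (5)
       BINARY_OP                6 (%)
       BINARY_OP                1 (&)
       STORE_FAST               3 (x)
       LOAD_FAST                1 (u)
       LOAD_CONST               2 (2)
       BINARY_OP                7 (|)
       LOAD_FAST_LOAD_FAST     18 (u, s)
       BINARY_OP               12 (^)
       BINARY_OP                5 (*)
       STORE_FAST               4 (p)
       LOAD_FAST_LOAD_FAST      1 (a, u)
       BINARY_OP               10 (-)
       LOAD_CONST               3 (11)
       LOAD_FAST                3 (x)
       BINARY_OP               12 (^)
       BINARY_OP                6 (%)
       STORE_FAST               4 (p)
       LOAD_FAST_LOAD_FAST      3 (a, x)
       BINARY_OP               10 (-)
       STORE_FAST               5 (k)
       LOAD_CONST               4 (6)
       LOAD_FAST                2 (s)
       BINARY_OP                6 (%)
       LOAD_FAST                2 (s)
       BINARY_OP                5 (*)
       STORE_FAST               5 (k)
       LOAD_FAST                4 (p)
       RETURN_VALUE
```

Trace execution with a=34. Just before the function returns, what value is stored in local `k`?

LOAD_FAST_LOAD_FAST a,a → push 34,34. Stack: [34, 34]
BINARY_OP // → 34 // 34 = 1. Stack: [1]
LOAD_FAST_LOAD_FAST a,a → push 34,34. Stack: [1, 34, 34]
BINARY_OP & → 34 & 34 = 34. Stack: [1, 34]
BINARY_OP + → 1 + 34 = 35. Stack: [35]
STORE_FAST u → u=35. Stack: []
LOAD_FAST a → push 34. Stack: [34]
LOAD_CONST → push 5. Stack: [34, 5]
BINARY_OP - → 34 - 5 = 29. Stack: [29]
STORE_FAST s → s=29. Stack: []
LOAD_FAST_LOAD_FAST u,a → push 35,34. Stack: [35, 34]
BINARY_OP + → 35 + 34 = 69. Stack: [69]
LOAD_FAST a → push 34. Stack: [69, 34]
LOAD_CONST → push 5. Stack: [69, 34, 5]
BINARY_OP % → 34 % 5 = 4. Stack: [69, 4]
BINARY_OP & → 69 & 4 = 4. Stack: [4]
STORE_FAST x → x=4. Stack: []
LOAD_FAST u → push 35. Stack: [35]
LOAD_CONST → push 2. Stack: [35, 2]
BINARY_OP | → 35 | 2 = 35. Stack: [35]
LOAD_FAST_LOAD_FAST u,s → push 35,29. Stack: [35, 35, 29]
BINARY_OP ^ → 35 ^ 29 = 62. Stack: [35, 62]
BINARY_OP * → 35 * 62 = 2170. Stack: [2170]
STORE_FAST p → p=2170. Stack: []
LOAD_FAST_LOAD_FAST a,u → push 34,35. Stack: [34, 35]
BINARY_OP - → 34 - 35 = -1. Stack: [-1]
LOAD_CONST → push 11. Stack: [-1, 11]
LOAD_FAST x → push 4. Stack: [-1, 11, 4]
BINARY_OP ^ → 11 ^ 4 = 15. Stack: [-1, 15]
BINARY_OP % → -1 % 15 = 14. Stack: [14]
STORE_FAST p → p=14. Stack: []
LOAD_FAST_LOAD_FAST a,x → push 34,4. Stack: [34, 4]
BINARY_OP - → 34 - 4 = 30. Stack: [30]
STORE_FAST k → k=30. Stack: []
LOAD_CONST → push 6. Stack: [6]
LOAD_FAST s → push 29. Stack: [6, 29]
BINARY_OP % → 6 % 29 = 6. Stack: [6]
LOAD_FAST s → push 29. Stack: [6, 29]
BINARY_OP * → 6 * 29 = 174. Stack: [174]
STORE_FAST k → k=174. Stack: []
LOAD_FAST p → push 14. Stack: [14]
RETURN_VALUE → return 14.

174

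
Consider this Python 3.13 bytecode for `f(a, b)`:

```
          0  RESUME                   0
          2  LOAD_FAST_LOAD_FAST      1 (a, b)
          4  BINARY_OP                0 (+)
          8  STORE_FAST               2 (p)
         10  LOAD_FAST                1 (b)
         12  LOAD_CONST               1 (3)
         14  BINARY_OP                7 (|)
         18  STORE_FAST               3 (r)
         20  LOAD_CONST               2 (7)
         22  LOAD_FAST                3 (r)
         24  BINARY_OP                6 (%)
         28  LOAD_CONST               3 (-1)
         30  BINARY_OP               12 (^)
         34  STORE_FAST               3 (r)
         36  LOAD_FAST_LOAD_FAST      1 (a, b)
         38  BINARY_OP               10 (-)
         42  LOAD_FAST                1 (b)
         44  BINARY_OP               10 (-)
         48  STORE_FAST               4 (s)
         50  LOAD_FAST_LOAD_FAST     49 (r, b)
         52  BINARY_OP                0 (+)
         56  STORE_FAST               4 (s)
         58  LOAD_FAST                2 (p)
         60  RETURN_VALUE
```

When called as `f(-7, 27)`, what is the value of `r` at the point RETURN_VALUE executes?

LOAD_FAST_LOAD_FAST a,b → push -7,27. Stack: [-7, 27]
BINARY_OP + → -7 + 27 = 20. Stack: [20]
STORE_FAST p → p=20. Stack: []
LOAD_FAST b → push 27. Stack: [27]
LOAD_CONST → push 3. Stack: [27, 3]
BINARY_OP | → 27 | 3 = 27. Stack: [27]
STORE_FAST r → r=27. Stack: []
LOAD_CONST → push 7. Stack: [7]
LOAD_FAST r → push 27. Stack: [7, 27]
BINARY_OP % → 7 % 27 = 7. Stack: [7]
LOAD_CONST → push -1. Stack: [7, -1]
BINARY_OP ^ → 7 ^ -1 = -8. Stack: [-8]
STORE_FAST r → r=-8. Stack: []
LOAD_FAST_LOAD_FAST a,b → push -7,27. Stack: [-7, 27]
BINARY_OP - → -7 - 27 = -34. Stack: [-34]
LOAD_FAST b → push 27. Stack: [-34, 27]
BINARY_OP - → -34 - 27 = -61. Stack: [-61]
STORE_FAST s → s=-61. Stack: []
LOAD_FAST_LOAD_FAST r,b → push -8,27. Stack: [-8, 27]
BINARY_OP + → -8 + 27 = 19. Stack: [19]
STORE_FAST s → s=19. Stack: []
LOAD_FAST p → push 20. Stack: [20]
RETURN_VALUE → return 20.

-8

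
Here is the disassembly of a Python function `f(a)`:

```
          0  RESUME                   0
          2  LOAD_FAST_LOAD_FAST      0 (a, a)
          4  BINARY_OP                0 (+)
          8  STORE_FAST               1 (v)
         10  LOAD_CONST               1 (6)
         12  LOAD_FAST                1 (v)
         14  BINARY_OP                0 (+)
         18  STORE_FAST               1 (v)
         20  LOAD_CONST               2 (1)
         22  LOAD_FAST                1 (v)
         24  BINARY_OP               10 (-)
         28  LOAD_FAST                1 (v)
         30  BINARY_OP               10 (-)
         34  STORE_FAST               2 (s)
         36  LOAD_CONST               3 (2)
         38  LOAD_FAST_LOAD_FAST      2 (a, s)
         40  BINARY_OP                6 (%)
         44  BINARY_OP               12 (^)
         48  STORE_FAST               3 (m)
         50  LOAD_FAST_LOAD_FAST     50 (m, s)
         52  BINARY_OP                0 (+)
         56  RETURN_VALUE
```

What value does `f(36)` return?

-272

LOAD_FAST_LOAD_FAST a,a → push 36,36. Stack: [36, 36]
BINARY_OP + → 36 + 36 = 72. Stack: [72]
STORE_FAST v → v=72. Stack: []
LOAD_CONST → push 6. Stack: [6]
LOAD_FAST v → push 72. Stack: [6, 72]
BINARY_OP + → 6 + 72 = 78. Stack: [78]
STORE_FAST v → v=78. Stack: []
LOAD_CONST → push 1. Stack: [1]
LOAD_FAST v → push 78. Stack: [1, 78]
BINARY_OP - → 1 - 78 = -77. Stack: [-77]
LOAD_FAST v → push 78. Stack: [-77, 78]
BINARY_OP - → -77 - 78 = -155. Stack: [-155]
STORE_FAST s → s=-155. Stack: []
LOAD_CONST → push 2. Stack: [2]
LOAD_FAST_LOAD_FAST a,s → push 36,-155. Stack: [2, 36, -155]
BINARY_OP % → 36 % -155 = -119. Stack: [2, -119]
BINARY_OP ^ → 2 ^ -119 = -117. Stack: [-117]
STORE_FAST m → m=-117. Stack: []
LOAD_FAST_LOAD_FAST m,s → push -117,-155. Stack: [-117, -155]
BINARY_OP + → -117 + -155 = -272. Stack: [-272]
RETURN_VALUE → return -272.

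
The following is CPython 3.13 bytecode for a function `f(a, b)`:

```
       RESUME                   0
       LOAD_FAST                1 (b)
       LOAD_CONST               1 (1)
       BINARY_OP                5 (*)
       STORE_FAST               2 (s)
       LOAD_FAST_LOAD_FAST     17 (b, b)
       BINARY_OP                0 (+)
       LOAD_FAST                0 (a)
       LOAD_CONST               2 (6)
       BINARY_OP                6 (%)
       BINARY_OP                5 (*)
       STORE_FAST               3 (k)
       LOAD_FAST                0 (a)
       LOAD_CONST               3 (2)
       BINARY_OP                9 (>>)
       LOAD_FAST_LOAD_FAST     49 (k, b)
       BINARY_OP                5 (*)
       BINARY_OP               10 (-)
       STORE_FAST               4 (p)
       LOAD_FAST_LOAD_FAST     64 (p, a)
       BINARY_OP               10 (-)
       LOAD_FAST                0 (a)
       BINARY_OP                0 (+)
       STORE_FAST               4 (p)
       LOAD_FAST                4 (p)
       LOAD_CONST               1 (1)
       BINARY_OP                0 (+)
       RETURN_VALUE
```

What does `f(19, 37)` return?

-2733

LOAD_FAST b → push 37. Stack: [37]
LOAD_CONST → push 1. Stack: [37, 1]
BINARY_OP * → 37 * 1 = 37. Stack: [37]
STORE_FAST s → s=37. Stack: []
LOAD_FAST_LOAD_FAST b,b → push 37,37. Stack: [37, 37]
BINARY_OP + → 37 + 37 = 74. Stack: [74]
LOAD_FAST a → push 19. Stack: [74, 19]
LOAD_CONST → push 6. Stack: [74, 19, 6]
BINARY_OP % → 19 % 6 = 1. Stack: [74, 1]
BINARY_OP * → 74 * 1 = 74. Stack: [74]
STORE_FAST k → k=74. Stack: []
LOAD_FAST a → push 19. Stack: [19]
LOAD_CONST → push 2. Stack: [19, 2]
BINARY_OP >> → 19 >> 2 = 4. Stack: [4]
LOAD_FAST_LOAD_FAST k,b → push 74,37. Stack: [4, 74, 37]
BINARY_OP * → 74 * 37 = 2738. Stack: [4, 2738]
BINARY_OP - → 4 - 2738 = -2734. Stack: [-2734]
STORE_FAST p → p=-2734. Stack: []
LOAD_FAST_LOAD_FAST p,a → push -2734,19. Stack: [-2734, 19]
BINARY_OP - → -2734 - 19 = -2753. Stack: [-2753]
LOAD_FAST a → push 19. Stack: [-2753, 19]
BINARY_OP + → -2753 + 19 = -2734. Stack: [-2734]
STORE_FAST p → p=-2734. Stack: []
LOAD_FAST p → push -2734. Stack: [-2734]
LOAD_CONST → push 1. Stack: [-2734, 1]
BINARY_OP + → -2734 + 1 = -2733. Stack: [-2733]
RETURN_VALUE → return -2733.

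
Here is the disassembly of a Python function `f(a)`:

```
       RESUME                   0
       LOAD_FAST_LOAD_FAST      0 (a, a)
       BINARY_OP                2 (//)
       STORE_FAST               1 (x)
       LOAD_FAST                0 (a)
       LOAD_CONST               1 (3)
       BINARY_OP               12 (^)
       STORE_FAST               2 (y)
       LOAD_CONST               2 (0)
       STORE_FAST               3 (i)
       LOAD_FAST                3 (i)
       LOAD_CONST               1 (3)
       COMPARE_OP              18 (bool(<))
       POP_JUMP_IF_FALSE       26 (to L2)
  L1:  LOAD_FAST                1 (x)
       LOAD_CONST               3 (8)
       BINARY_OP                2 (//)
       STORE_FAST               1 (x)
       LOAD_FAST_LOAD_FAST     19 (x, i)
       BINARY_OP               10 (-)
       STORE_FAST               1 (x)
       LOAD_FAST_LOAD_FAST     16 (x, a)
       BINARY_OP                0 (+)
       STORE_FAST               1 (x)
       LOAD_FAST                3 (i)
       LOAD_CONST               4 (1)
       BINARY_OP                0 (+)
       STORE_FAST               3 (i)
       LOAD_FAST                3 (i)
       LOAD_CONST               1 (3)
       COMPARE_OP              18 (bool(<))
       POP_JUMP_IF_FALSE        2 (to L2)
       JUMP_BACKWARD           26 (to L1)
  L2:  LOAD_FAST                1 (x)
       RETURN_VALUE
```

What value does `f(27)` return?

LOAD_FAST_LOAD_FAST a,a → push 27,27
BINARY_OP // → 27 // 27 = 1
STORE_FAST x → x=1
LOAD_FAST a → push 27
LOAD_CONST → push 3
BINARY_OP ^ → 27 ^ 3 = 24
STORE_FAST y → y=24
LOAD_CONST → push 0
STORE_FAST i → i=0
LOAD_FAST i → push 0
LOAD_CONST → push 3
COMPARE_OP bool(<) → 0 vs 3 = True
POP_JUMP_IF_FALSE → pop True; no jump
LOAD_FAST x → push 1
LOAD_CONST → push 8
BINARY_OP // → 1 // 8 = 0
STORE_FAST x → x=0
LOAD_FAST_LOAD_FAST x,i → push 0,0
BINARY_OP - → 0 - 0 = 0
STORE_FAST x → x=0
LOAD_FAST_LOAD_FAST x,a → push 0,27
BINARY_OP + → 0 + 27 = 27
STORE_FAST x → x=27
LOAD_FAST i → push 0
LOAD_CONST → push 1
BINARY_OP + → 0 + 1 = 1
STORE_FAST i → i=1
LOAD_FAST i → push 1
LOAD_CONST → push 3
COMPARE_OP bool(<) → 1 vs 3 = True
POP_JUMP_IF_FALSE → pop True; no jump
LOAD_FAST x → push 27
LOAD_CONST → push 8
BINARY_OP // → 27 // 8 = 3
STORE_FAST x → x=3
LOAD_FAST_LOAD_FAST x,i → push 3,1
BINARY_OP - → 3 - 1 = 2
STORE_FAST x → x=2
LOAD_FAST_LOAD_FAST x,a → push 2,27
BINARY_OP + → 2 + 27 = 29
STORE_FAST x → x=29
LOAD_FAST i → push 1
LOAD_CONST → push 1
BINARY_OP + → 1 + 1 = 2
STORE_FAST i → i=2
LOAD_FAST i → push 2
LOAD_CONST → push 3
COMPARE_OP bool(<) → 2 vs 3 = True
POP_JUMP_IF_FALSE → pop True; no jump
LOAD_FAST x → push 29
LOAD_CONST → push 8
BINARY_OP // → 29 // 8 = 3
STORE_FAST x → x=3
LOAD_FAST_LOAD_FAST x,i → push 3,2
BINARY_OP - → 3 - 2 = 1
STORE_FAST x → x=1
LOAD_FAST_LOAD_FAST x,a → push 1,27
BINARY_OP + → 1 + 27 = 28
STORE_FAST x → x=28
LOAD_FAST i → push 2
LOAD_CONST → push 1
BINARY_OP + → 2 + 1 = 3
STORE_FAST i → i=3
LOAD_FAST i → push 3
LOAD_CONST → push 3
COMPARE_OP bool(<) → 3 vs 3 = False
POP_JUMP_IF_FALSE → pop False; jump
LOAD_FAST x → push 28
RETURN_VALUE → return 28.

28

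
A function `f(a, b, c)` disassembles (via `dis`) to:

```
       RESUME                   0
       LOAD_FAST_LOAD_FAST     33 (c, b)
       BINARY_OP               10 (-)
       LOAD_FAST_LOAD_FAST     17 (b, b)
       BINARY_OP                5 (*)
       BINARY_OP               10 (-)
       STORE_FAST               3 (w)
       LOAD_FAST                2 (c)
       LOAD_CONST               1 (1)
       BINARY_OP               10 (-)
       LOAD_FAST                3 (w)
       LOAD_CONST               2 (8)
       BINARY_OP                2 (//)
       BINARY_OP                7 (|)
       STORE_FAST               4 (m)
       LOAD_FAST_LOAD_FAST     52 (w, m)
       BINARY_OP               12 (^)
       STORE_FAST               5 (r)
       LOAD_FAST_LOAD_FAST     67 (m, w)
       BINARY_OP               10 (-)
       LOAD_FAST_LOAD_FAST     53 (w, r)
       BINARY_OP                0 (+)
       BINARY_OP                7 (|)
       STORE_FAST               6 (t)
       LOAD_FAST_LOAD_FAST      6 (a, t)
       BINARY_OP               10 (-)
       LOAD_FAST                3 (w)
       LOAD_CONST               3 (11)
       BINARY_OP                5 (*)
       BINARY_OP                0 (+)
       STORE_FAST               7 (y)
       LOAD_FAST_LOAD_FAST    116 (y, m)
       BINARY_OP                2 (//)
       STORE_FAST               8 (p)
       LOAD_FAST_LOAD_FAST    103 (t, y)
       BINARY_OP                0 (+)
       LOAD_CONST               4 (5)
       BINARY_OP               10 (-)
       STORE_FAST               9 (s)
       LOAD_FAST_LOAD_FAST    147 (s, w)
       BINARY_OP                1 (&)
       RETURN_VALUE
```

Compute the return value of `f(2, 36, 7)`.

-15870

LOAD_FAST_LOAD_FAST c,b → push 7,36. Stack: [7, 36]
BINARY_OP - → 7 - 36 = -29. Stack: [-29]
LOAD_FAST_LOAD_FAST b,b → push 36,36. Stack: [-29, 36, 36]
BINARY_OP * → 36 * 36 = 1296. Stack: [-29, 1296]
BINARY_OP - → -29 - 1296 = -1325. Stack: [-1325]
STORE_FAST w → w=-1325. Stack: []
LOAD_FAST c → push 7. Stack: [7]
LOAD_CONST → push 1. Stack: [7, 1]
BINARY_OP - → 7 - 1 = 6. Stack: [6]
LOAD_FAST w → push -1325. Stack: [6, -1325]
LOAD_CONST → push 8. Stack: [6, -1325, 8]
BINARY_OP // → -1325 // 8 = -166. Stack: [6, -166]
BINARY_OP | → 6 | -166 = -162. Stack: [-162]
STORE_FAST m → m=-162. Stack: []
LOAD_FAST_LOAD_FAST w,m → push -1325,-162. Stack: [-1325, -162]
BINARY_OP ^ → -1325 ^ -162 = 1421. Stack: [1421]
STORE_FAST r → r=1421. Stack: []
LOAD_FAST_LOAD_FAST m,w → push -162,-1325. Stack: [-162, -1325]
BINARY_OP - → -162 - -1325 = 1163. Stack: [1163]
LOAD_FAST_LOAD_FAST w,r → push -1325,1421. Stack: [1163, -1325, 1421]
BINARY_OP + → -1325 + 1421 = 96. Stack: [1163, 96]
BINARY_OP | → 1163 | 96 = 1259. Stack: [1259]
STORE_FAST t → t=1259. Stack: []
LOAD_FAST_LOAD_FAST a,t → push 2,1259. Stack: [2, 1259]
BINARY_OP - → 2 - 1259 = -1257. Stack: [-1257]
LOAD_FAST w → push -1325. Stack: [-1257, -1325]
LOAD_CONST → push 11. Stack: [-1257, -1325, 11]
BINARY_OP * → -1325 * 11 = -14575. Stack: [-1257, -14575]
BINARY_OP + → -1257 + -14575 = -15832. Stack: [-15832]
STORE_FAST y → y=-15832. Stack: []
LOAD_FAST_LOAD_FAST y,m → push -15832,-162. Stack: [-15832, -162]
BINARY_OP // → -15832 // -162 = 97. Stack: [97]
STORE_FAST p → p=97. Stack: []
LOAD_FAST_LOAD_FAST t,y → push 1259,-15832. Stack: [1259, -15832]
BINARY_OP + → 1259 + -15832 = -14573. Stack: [-14573]
LOAD_CONST → push 5. Stack: [-14573, 5]
BINARY_OP - → -14573 - 5 = -14578. Stack: [-14578]
STORE_FAST s → s=-14578. Stack: []
LOAD_FAST_LOAD_FAST s,w → push -14578,-1325. Stack: [-14578, -1325]
BINARY_OP & → -14578 & -1325 = -15870. Stack: [-15870]
RETURN_VALUE → return -15870.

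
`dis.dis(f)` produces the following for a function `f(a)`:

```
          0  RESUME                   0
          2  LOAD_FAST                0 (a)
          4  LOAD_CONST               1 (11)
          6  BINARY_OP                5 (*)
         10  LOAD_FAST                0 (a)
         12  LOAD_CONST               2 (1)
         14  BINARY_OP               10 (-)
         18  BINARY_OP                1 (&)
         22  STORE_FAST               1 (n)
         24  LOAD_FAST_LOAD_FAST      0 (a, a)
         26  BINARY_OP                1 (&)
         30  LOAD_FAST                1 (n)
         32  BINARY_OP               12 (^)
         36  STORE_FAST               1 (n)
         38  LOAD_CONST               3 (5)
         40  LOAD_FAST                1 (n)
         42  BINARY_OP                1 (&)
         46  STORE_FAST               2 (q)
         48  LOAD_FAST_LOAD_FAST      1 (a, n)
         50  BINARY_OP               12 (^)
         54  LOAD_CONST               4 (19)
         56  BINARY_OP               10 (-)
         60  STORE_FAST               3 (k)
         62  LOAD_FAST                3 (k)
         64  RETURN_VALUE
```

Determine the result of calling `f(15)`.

-15

LOAD_FAST a → push 15. Stack: [15]
LOAD_CONST → push 11. Stack: [15, 11]
BINARY_OP * → 15 * 11 = 165. Stack: [165]
LOAD_FAST a → push 15. Stack: [165, 15]
LOAD_CONST → push 1. Stack: [165, 15, 1]
BINARY_OP - → 15 - 1 = 14. Stack: [165, 14]
BINARY_OP & → 165 & 14 = 4. Stack: [4]
STORE_FAST n → n=4. Stack: []
LOAD_FAST_LOAD_FAST a,a → push 15,15. Stack: [15, 15]
BINARY_OP & → 15 & 15 = 15. Stack: [15]
LOAD_FAST n → push 4. Stack: [15, 4]
BINARY_OP ^ → 15 ^ 4 = 11. Stack: [11]
STORE_FAST n → n=11. Stack: []
LOAD_CONST → push 5. Stack: [5]
LOAD_FAST n → push 11. Stack: [5, 11]
BINARY_OP & → 5 & 11 = 1. Stack: [1]
STORE_FAST q → q=1. Stack: []
LOAD_FAST_LOAD_FAST a,n → push 15,11. Stack: [15, 11]
BINARY_OP ^ → 15 ^ 11 = 4. Stack: [4]
LOAD_CONST → push 19. Stack: [4, 19]
BINARY_OP - → 4 - 19 = -15. Stack: [-15]
STORE_FAST k → k=-15. Stack: []
LOAD_FAST k → push -15. Stack: [-15]
RETURN_VALUE → return -15.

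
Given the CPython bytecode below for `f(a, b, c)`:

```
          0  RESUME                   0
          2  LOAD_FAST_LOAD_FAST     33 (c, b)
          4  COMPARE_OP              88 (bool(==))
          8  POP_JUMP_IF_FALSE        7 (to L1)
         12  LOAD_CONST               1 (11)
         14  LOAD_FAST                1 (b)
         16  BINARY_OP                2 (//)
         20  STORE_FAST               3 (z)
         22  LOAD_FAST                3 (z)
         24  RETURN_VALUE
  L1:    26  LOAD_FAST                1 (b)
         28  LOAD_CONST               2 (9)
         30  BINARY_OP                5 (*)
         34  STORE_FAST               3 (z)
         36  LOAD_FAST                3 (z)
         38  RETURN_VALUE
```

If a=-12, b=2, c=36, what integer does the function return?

18

LOAD_FAST_LOAD_FAST c,b → push 36,2. Stack: [36, 2]
COMPARE_OP bool(==) → 36 vs 2 = False. Stack: [False]
POP_JUMP_IF_FALSE → pop False; jump. Stack: []
LOAD_FAST b → push 2. Stack: [2]
LOAD_CONST → push 9. Stack: [2, 9]
BINARY_OP * → 2 * 9 = 18. Stack: [18]
STORE_FAST z → z=18. Stack: []
LOAD_FAST z → push 18. Stack: [18]
RETURN_VALUE → return 18.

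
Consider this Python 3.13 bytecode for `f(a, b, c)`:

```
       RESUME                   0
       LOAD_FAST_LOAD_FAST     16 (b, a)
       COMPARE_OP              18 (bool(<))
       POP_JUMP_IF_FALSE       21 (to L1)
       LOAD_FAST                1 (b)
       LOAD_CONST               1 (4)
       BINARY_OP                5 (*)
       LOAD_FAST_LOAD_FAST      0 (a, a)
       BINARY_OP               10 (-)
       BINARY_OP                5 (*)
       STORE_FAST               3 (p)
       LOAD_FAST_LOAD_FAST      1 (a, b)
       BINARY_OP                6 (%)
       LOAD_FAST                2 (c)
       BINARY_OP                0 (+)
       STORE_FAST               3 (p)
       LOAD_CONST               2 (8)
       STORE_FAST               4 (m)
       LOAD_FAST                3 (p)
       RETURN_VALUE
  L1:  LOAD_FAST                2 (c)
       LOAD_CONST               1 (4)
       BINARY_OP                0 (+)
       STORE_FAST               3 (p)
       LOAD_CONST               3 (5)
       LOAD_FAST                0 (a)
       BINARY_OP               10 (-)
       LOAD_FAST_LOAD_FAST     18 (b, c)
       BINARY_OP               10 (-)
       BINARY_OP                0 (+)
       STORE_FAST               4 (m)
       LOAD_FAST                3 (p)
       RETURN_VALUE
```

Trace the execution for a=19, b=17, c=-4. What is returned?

LOAD_FAST_LOAD_FAST b,a → push 17,19. Stack: [17, 19]
COMPARE_OP bool(<) → 17 vs 19 = True. Stack: [True]
POP_JUMP_IF_FALSE → pop True; no jump. Stack: []
LOAD_FAST b → push 17. Stack: [17]
LOAD_CONST → push 4. Stack: [17, 4]
BINARY_OP * → 17 * 4 = 68. Stack: [68]
LOAD_FAST_LOAD_FAST a,a → push 19,19. Stack: [68, 19, 19]
BINARY_OP - → 19 - 19 = 0. Stack: [68, 0]
BINARY_OP * → 68 * 0 = 0. Stack: [0]
STORE_FAST p → p=0. Stack: []
LOAD_FAST_LOAD_FAST a,b → push 19,17. Stack: [19, 17]
BINARY_OP % → 19 % 17 = 2. Stack: [2]
LOAD_FAST c → push -4. Stack: [2, -4]
BINARY_OP + → 2 + -4 = -2. Stack: [-2]
STORE_FAST p → p=-2. Stack: []
LOAD_CONST → push 8. Stack: [8]
STORE_FAST m → m=8. Stack: []
LOAD_FAST p → push -2. Stack: [-2]
RETURN_VALUE → return -2.

-2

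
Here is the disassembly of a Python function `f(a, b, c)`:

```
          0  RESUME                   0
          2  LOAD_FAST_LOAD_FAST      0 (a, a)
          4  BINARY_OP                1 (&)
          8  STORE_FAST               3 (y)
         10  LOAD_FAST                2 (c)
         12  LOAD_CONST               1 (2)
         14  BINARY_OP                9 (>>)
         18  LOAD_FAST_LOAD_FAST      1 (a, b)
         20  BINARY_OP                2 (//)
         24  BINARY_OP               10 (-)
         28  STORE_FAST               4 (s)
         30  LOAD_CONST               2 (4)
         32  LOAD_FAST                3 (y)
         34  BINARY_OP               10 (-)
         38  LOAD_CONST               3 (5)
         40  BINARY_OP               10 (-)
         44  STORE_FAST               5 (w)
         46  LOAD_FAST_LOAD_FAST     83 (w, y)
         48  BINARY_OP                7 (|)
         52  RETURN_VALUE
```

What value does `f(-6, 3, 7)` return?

-1

LOAD_FAST_LOAD_FAST a,a → push -6,-6. Stack: [-6, -6]
BINARY_OP & → -6 & -6 = -6. Stack: [-6]
STORE_FAST y → y=-6. Stack: []
LOAD_FAST c → push 7. Stack: [7]
LOAD_CONST → push 2. Stack: [7, 2]
BINARY_OP >> → 7 >> 2 = 1. Stack: [1]
LOAD_FAST_LOAD_FAST a,b → push -6,3. Stack: [1, -6, 3]
BINARY_OP // → -6 // 3 = -2. Stack: [1, -2]
BINARY_OP - → 1 - -2 = 3. Stack: [3]
STORE_FAST s → s=3. Stack: []
LOAD_CONST → push 4. Stack: [4]
LOAD_FAST y → push -6. Stack: [4, -6]
BINARY_OP - → 4 - -6 = 10. Stack: [10]
LOAD_CONST → push 5. Stack: [10, 5]
BINARY_OP - → 10 - 5 = 5. Stack: [5]
STORE_FAST w → w=5. Stack: []
LOAD_FAST_LOAD_FAST w,y → push 5,-6. Stack: [5, -6]
BINARY_OP | → 5 | -6 = -1. Stack: [-1]
RETURN_VALUE → return -1.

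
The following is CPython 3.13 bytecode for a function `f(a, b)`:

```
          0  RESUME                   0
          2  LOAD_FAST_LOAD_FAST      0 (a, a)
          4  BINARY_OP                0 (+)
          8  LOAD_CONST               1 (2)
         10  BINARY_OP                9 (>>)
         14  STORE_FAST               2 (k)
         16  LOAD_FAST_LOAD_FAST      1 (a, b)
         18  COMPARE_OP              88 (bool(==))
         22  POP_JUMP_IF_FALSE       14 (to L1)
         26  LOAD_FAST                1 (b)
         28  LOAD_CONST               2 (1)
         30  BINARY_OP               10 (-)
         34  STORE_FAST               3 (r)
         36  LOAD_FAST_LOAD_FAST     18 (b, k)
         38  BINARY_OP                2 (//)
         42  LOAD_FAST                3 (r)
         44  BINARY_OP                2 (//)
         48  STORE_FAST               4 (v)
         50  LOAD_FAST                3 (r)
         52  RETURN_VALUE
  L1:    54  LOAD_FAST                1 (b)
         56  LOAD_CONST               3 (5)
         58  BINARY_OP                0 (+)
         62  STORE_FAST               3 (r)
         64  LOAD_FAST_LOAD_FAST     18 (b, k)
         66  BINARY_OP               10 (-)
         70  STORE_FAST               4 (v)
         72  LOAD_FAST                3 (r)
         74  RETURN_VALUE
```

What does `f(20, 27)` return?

32

LOAD_FAST_LOAD_FAST a,a → push 20,20. Stack: [20, 20]
BINARY_OP + → 20 + 20 = 40. Stack: [40]
LOAD_CONST → push 2. Stack: [40, 2]
BINARY_OP >> → 40 >> 2 = 10. Stack: [10]
STORE_FAST k → k=10. Stack: []
LOAD_FAST_LOAD_FAST a,b → push 20,27. Stack: [20, 27]
COMPARE_OP bool(==) → 20 vs 27 = False. Stack: [False]
POP_JUMP_IF_FALSE → pop False; jump. Stack: []
LOAD_FAST b → push 27. Stack: [27]
LOAD_CONST → push 5. Stack: [27, 5]
BINARY_OP + → 27 + 5 = 32. Stack: [32]
STORE_FAST r → r=32. Stack: []
LOAD_FAST_LOAD_FAST b,k → push 27,10. Stack: [27, 10]
BINARY_OP - → 27 - 10 = 17. Stack: [17]
STORE_FAST v → v=17. Stack: []
LOAD_FAST r → push 32. Stack: [32]
RETURN_VALUE → return 32.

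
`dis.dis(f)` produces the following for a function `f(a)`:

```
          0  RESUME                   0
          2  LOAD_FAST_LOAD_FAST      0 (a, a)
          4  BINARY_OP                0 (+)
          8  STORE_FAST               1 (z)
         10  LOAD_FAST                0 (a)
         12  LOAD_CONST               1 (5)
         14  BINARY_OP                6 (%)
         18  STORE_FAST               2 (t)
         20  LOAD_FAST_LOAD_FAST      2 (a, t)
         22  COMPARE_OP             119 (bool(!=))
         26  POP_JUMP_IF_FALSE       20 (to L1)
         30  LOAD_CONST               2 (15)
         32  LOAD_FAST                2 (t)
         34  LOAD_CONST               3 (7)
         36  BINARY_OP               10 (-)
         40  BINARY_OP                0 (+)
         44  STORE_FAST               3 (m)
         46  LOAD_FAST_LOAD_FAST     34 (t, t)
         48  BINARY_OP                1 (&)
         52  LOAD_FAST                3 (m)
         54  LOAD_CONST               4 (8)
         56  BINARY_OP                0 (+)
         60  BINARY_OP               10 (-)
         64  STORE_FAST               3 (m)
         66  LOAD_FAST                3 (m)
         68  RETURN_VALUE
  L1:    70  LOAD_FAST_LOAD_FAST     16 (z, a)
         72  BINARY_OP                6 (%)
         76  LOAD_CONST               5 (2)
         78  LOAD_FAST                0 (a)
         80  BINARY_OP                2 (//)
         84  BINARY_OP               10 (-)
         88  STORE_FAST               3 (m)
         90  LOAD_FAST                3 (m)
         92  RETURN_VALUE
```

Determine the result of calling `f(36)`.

-16

LOAD_FAST_LOAD_FAST a,a → push 36,36. Stack: [36, 36]
BINARY_OP + → 36 + 36 = 72. Stack: [72]
STORE_FAST z → z=72. Stack: []
LOAD_FAST a → push 36. Stack: [36]
LOAD_CONST → push 5. Stack: [36, 5]
BINARY_OP % → 36 % 5 = 1. Stack: [1]
STORE_FAST t → t=1. Stack: []
LOAD_FAST_LOAD_FAST a,t → push 36,1. Stack: [36, 1]
COMPARE_OP bool(!=) → 36 vs 1 = True. Stack: [True]
POP_JUMP_IF_FALSE → pop True; no jump. Stack: []
LOAD_CONST → push 15. Stack: [15]
LOAD_FAST t → push 1. Stack: [15, 1]
LOAD_CONST → push 7. Stack: [15, 1, 7]
BINARY_OP - → 1 - 7 = -6. Stack: [15, -6]
BINARY_OP + → 15 + -6 = 9. Stack: [9]
STORE_FAST m → m=9. Stack: []
LOAD_FAST_LOAD_FAST t,t → push 1,1. Stack: [1, 1]
BINARY_OP & → 1 & 1 = 1. Stack: [1]
LOAD_FAST m → push 9. Stack: [1, 9]
LOAD_CONST → push 8. Stack: [1, 9, 8]
BINARY_OP + → 9 + 8 = 17. Stack: [1, 17]
BINARY_OP - → 1 - 17 = -16. Stack: [-16]
STORE_FAST m → m=-16. Stack: []
LOAD_FAST m → push -16. Stack: [-16]
RETURN_VALUE → return -16.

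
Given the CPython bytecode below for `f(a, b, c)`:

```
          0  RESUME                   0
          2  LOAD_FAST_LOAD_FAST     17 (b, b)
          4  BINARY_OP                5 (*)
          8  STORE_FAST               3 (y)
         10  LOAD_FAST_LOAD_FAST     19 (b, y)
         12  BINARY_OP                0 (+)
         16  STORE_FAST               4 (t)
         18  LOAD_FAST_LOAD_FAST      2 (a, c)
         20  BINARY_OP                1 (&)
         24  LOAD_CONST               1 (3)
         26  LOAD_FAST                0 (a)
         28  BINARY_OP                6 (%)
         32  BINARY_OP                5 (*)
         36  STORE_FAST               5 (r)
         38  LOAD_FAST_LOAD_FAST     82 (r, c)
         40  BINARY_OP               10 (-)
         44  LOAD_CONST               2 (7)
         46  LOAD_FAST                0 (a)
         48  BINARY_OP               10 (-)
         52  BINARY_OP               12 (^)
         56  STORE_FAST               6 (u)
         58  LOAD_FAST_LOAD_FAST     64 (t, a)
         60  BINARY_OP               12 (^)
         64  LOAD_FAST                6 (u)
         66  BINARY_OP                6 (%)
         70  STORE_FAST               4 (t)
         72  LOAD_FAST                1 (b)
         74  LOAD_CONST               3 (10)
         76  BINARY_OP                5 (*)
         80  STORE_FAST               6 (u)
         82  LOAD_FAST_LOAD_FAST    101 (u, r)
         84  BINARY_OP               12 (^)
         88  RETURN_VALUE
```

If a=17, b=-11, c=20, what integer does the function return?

-94

LOAD_FAST_LOAD_FAST b,b → push -11,-11. Stack: [-11, -11]
BINARY_OP * → -11 * -11 = 121. Stack: [121]
STORE_FAST y → y=121. Stack: []
LOAD_FAST_LOAD_FAST b,y → push -11,121. Stack: [-11, 121]
BINARY_OP + → -11 + 121 = 110. Stack: [110]
STORE_FAST t → t=110. Stack: []
LOAD_FAST_LOAD_FAST a,c → push 17,20. Stack: [17, 20]
BINARY_OP & → 17 & 20 = 16. Stack: [16]
LOAD_CONST → push 3. Stack: [16, 3]
LOAD_FAST a → push 17. Stack: [16, 3, 17]
BINARY_OP % → 3 % 17 = 3. Stack: [16, 3]
BINARY_OP * → 16 * 3 = 48. Stack: [48]
STORE_FAST r → r=48. Stack: []
LOAD_FAST_LOAD_FAST r,c → push 48,20. Stack: [48, 20]
BINARY_OP - → 48 - 20 = 28. Stack: [28]
LOAD_CONST → push 7. Stack: [28, 7]
LOAD_FAST a → push 17. Stack: [28, 7, 17]
BINARY_OP - → 7 - 17 = -10. Stack: [28, -10]
BINARY_OP ^ → 28 ^ -10 = -22. Stack: [-22]
STORE_FAST u → u=-22. Stack: []
LOAD_FAST_LOAD_FAST t,a → push 110,17. Stack: [110, 17]
BINARY_OP ^ → 110 ^ 17 = 127. Stack: [127]
LOAD_FAST u → push -22. Stack: [127, -22]
BINARY_OP % → 127 % -22 = -5. Stack: [-5]
STORE_FAST t → t=-5. Stack: []
LOAD_FAST b → push -11. Stack: [-11]
LOAD_CONST → push 10. Stack: [-11, 10]
BINARY_OP * → -11 * 10 = -110. Stack: [-110]
STORE_FAST u → u=-110. Stack: []
LOAD_FAST_LOAD_FAST u,r → push -110,48. Stack: [-110, 48]
BINARY_OP ^ → -110 ^ 48 = -94. Stack: [-94]
RETURN_VALUE → return -94.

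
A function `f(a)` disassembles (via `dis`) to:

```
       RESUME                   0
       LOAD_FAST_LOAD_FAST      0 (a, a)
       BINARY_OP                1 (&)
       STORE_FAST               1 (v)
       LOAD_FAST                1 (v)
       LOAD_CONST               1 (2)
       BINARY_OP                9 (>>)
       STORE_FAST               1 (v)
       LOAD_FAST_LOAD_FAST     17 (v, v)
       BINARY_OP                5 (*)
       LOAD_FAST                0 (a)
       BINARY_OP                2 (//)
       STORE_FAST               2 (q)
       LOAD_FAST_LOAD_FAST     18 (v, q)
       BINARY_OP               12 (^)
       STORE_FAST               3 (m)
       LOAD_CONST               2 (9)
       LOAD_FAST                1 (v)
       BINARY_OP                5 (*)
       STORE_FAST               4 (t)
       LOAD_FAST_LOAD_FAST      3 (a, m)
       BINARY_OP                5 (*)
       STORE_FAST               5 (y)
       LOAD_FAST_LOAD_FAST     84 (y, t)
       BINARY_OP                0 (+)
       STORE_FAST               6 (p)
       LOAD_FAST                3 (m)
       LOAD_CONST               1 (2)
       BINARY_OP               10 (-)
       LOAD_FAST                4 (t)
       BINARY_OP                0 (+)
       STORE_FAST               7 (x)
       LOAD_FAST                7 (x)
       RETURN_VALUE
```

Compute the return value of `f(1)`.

-2

LOAD_FAST_LOAD_FAST a,a → push 1,1. Stack: [1, 1]
BINARY_OP & → 1 & 1 = 1. Stack: [1]
STORE_FAST v → v=1. Stack: []
LOAD_FAST v → push 1. Stack: [1]
LOAD_CONST → push 2. Stack: [1, 2]
BINARY_OP >> → 1 >> 2 = 0. Stack: [0]
STORE_FAST v → v=0. Stack: []
LOAD_FAST_LOAD_FAST v,v → push 0,0. Stack: [0, 0]
BINARY_OP * → 0 * 0 = 0. Stack: [0]
LOAD_FAST a → push 1. Stack: [0, 1]
BINARY_OP // → 0 // 1 = 0. Stack: [0]
STORE_FAST q → q=0. Stack: []
LOAD_FAST_LOAD_FAST v,q → push 0,0. Stack: [0, 0]
BINARY_OP ^ → 0 ^ 0 = 0. Stack: [0]
STORE_FAST m → m=0. Stack: []
LOAD_CONST → push 9. Stack: [9]
LOAD_FAST v → push 0. Stack: [9, 0]
BINARY_OP * → 9 * 0 = 0. Stack: [0]
STORE_FAST t → t=0. Stack: []
LOAD_FAST_LOAD_FAST a,m → push 1,0. Stack: [1, 0]
BINARY_OP * → 1 * 0 = 0. Stack: [0]
STORE_FAST y → y=0. Stack: []
LOAD_FAST_LOAD_FAST y,t → push 0,0. Stack: [0, 0]
BINARY_OP + → 0 + 0 = 0. Stack: [0]
STORE_FAST p → p=0. Stack: []
LOAD_FAST m → push 0. Stack: [0]
LOAD_CONST → push 2. Stack: [0, 2]
BINARY_OP - → 0 - 2 = -2. Stack: [-2]
LOAD_FAST t → push 0. Stack: [-2, 0]
BINARY_OP + → -2 + 0 = -2. Stack: [-2]
STORE_FAST x → x=-2. Stack: []
LOAD_FAST x → push -2. Stack: [-2]
RETURN_VALUE → return -2.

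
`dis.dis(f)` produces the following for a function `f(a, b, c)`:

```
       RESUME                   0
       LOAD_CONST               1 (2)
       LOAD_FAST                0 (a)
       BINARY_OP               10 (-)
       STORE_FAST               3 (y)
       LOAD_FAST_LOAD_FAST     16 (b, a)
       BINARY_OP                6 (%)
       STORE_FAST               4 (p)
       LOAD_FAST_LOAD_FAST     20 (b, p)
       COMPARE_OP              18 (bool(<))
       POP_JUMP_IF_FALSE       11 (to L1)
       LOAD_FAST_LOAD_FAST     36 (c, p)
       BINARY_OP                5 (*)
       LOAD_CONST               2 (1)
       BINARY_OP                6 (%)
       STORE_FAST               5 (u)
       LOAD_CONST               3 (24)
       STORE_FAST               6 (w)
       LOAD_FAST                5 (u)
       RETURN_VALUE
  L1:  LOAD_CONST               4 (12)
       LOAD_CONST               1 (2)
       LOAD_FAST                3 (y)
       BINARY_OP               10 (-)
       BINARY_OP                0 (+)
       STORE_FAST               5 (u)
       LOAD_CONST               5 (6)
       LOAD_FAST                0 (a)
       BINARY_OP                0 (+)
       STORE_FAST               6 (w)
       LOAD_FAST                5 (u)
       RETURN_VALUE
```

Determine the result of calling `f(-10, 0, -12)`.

LOAD_CONST → push 2. Stack: [2]
LOAD_FAST a → push -10. Stack: [2, -10]
BINARY_OP - → 2 - -10 = 12. Stack: [12]
STORE_FAST y → y=12. Stack: []
LOAD_FAST_LOAD_FAST b,a → push 0,-10. Stack: [0, -10]
BINARY_OP % → 0 % -10 = 0. Stack: [0]
STORE_FAST p → p=0. Stack: []
LOAD_FAST_LOAD_FAST b,p → push 0,0. Stack: [0, 0]
COMPARE_OP bool(<) → 0 vs 0 = False. Stack: [False]
POP_JUMP_IF_FALSE → pop False; jump. Stack: []
LOAD_CONST → push 12. Stack: [12]
LOAD_CONST → push 2. Stack: [12, 2]
LOAD_FAST y → push 12. Stack: [12, 2, 12]
BINARY_OP - → 2 - 12 = -10. Stack: [12, -10]
BINARY_OP + → 12 + -10 = 2. Stack: [2]
STORE_FAST u → u=2. Stack: []
LOAD_CONST → push 6. Stack: [6]
LOAD_FAST a → push -10. Stack: [6, -10]
BINARY_OP + → 6 + -10 = -4. Stack: [-4]
STORE_FAST w → w=-4. Stack: []
LOAD_FAST u → push 2. Stack: [2]
RETURN_VALUE → return 2.

2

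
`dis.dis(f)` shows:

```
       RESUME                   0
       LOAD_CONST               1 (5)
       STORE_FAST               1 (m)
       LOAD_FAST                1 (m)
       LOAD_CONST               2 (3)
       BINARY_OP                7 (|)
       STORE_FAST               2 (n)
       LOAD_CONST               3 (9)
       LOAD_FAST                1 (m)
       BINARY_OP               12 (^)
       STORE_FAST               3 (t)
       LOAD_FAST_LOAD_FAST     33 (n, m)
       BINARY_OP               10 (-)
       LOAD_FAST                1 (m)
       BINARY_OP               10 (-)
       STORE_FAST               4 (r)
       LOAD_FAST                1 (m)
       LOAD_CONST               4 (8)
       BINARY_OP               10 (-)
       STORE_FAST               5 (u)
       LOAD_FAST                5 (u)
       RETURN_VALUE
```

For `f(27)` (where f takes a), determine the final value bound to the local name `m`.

5

LOAD_CONST → push 5. Stack: [5]
STORE_FAST m → m=5. Stack: []
LOAD_FAST m → push 5. Stack: [5]
LOAD_CONST → push 3. Stack: [5, 3]
BINARY_OP | → 5 | 3 = 7. Stack: [7]
STORE_FAST n → n=7. Stack: []
LOAD_CONST → push 9. Stack: [9]
LOAD_FAST m → push 5. Stack: [9, 5]
BINARY_OP ^ → 9 ^ 5 = 12. Stack: [12]
STORE_FAST t → t=12. Stack: []
LOAD_FAST_LOAD_FAST n,m → push 7,5. Stack: [7, 5]
BINARY_OP - → 7 - 5 = 2. Stack: [2]
LOAD_FAST m → push 5. Stack: [2, 5]
BINARY_OP - → 2 - 5 = -3. Stack: [-3]
STORE_FAST r → r=-3. Stack: []
LOAD_FAST m → push 5. Stack: [5]
LOAD_CONST → push 8. Stack: [5, 8]
BINARY_OP - → 5 - 8 = -3. Stack: [-3]
STORE_FAST u → u=-3. Stack: []
LOAD_FAST u → push -3. Stack: [-3]
RETURN_VALUE → return -3.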